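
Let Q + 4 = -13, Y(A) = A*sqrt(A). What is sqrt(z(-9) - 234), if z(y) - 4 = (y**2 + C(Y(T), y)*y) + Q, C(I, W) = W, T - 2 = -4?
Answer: I*sqrt(85) ≈ 9.2195*I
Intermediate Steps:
T = -2 (T = 2 - 4 = -2)
Y(A) = A**(3/2)
Q = -17 (Q = -4 - 13 = -17)
z(y) = -13 + 2*y**2 (z(y) = 4 + ((y**2 + y*y) - 17) = 4 + ((y**2 + y**2) - 17) = 4 + (2*y**2 - 17) = 4 + (-17 + 2*y**2) = -13 + 2*y**2)
sqrt(z(-9) - 234) = sqrt((-13 + 2*(-9)**2) - 234) = sqrt((-13 + 2*81) - 234) = sqrt((-13 + 162) - 234) = sqrt(149 - 234) = sqrt(-85) = I*sqrt(85)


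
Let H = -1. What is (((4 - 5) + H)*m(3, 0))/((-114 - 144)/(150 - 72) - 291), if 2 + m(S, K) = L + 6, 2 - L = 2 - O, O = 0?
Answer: 52/1913 ≈ 0.027182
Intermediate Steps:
L = 0 (L = 2 - (2 - 1*0) = 2 - (2 + 0) = 2 - 1*2 = 2 - 2 = 0)
m(S, K) = 4 (m(S, K) = -2 + (0 + 6) = -2 + 6 = 4)
(((4 - 5) + H)*m(3, 0))/((-114 - 144)/(150 - 72) - 291) = (((4 - 5) - 1)*4)/((-114 - 144)/(150 - 72) - 291) = ((-1 - 1)*4)/(-258/78 - 291) = (-2*4)/(-258*1/78 - 291) = -8/(-43/13 - 291) = -8/(-3826/13) = -8*(-13/3826) = 52/1913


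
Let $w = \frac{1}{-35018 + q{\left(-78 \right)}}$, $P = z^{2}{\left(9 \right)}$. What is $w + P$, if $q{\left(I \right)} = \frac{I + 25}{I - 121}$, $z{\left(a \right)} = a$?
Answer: $\frac{564450650}{6968529} \approx 81.0$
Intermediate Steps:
$P = 81$ ($P = 9^{2} = 81$)
$q{\left(I \right)} = \frac{25 + I}{-121 + I}$
$w = - \frac{199}{6968529}$ ($w = \frac{1}{-35018 + \frac{25 - 78}{-121 - 78}} = \frac{1}{-35018 + \frac{1}{-199} \left(-53\right)} = \frac{1}{-35018 - - \frac{53}{199}} = \frac{1}{-35018 + \frac{53}{199}} = \frac{1}{- \frac{6968529}{199}} = - \frac{199}{6968529} \approx -2.8557 \cdot 10^{-5}$)
$w + P = - \frac{199}{6968529} + 81 = \frac{564450650}{6968529}$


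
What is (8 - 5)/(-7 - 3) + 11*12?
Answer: 1317/10 ≈ 131.70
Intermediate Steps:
(8 - 5)/(-7 - 3) + 11*12 = 3/(-10) + 132 = 3*(-⅒) + 132 = -3/10 + 132 = 1317/10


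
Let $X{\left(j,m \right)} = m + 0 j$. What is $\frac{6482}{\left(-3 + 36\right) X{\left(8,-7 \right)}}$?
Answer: $- \frac{926}{33} \approx -28.061$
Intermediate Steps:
$X{\left(j,m \right)} = m$ ($X{\left(j,m \right)} = m + 0 = m$)
$\frac{6482}{\left(-3 + 36\right) X{\left(8,-7 \right)}} = \frac{6482}{\left(-3 + 36\right) \left(-7\right)} = \frac{6482}{33 \left(-7\right)} = \frac{6482}{-231} = 6482 \left(- \frac{1}{231}\right) = - \frac{926}{33}$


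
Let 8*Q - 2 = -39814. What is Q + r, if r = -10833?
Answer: -31619/2 ≈ -15810.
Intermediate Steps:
Q = -9953/2 (Q = 1/4 + (1/8)*(-39814) = 1/4 - 19907/4 = -9953/2 ≈ -4976.5)
Q + r = -9953/2 - 10833 = -31619/2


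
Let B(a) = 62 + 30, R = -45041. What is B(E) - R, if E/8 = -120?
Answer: 45133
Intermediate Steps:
E = -960 (E = 8*(-120) = -960)
B(a) = 92
B(E) - R = 92 - 1*(-45041) = 92 + 45041 = 45133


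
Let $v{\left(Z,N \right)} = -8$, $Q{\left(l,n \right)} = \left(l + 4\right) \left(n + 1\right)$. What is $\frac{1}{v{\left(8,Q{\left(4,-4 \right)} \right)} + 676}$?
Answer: $\frac{1}{668} \approx 0.001497$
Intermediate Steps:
$Q{\left(l,n \right)} = \left(1 + n\right) \left(4 + l\right)$ ($Q{\left(l,n \right)} = \left(4 + l\right) \left(1 + n\right) = \left(1 + n\right) \left(4 + l\right)$)
$\frac{1}{v{\left(8,Q{\left(4,-4 \right)} \right)} + 676} = \frac{1}{-8 + 676} = \frac{1}{668}$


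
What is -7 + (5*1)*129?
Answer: 638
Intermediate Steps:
-7 + (5*1)*129 = -7 + 5*129 = -7 + 645 = 638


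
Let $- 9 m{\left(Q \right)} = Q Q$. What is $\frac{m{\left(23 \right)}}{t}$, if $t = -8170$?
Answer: $\frac{529}{73530} \approx 0.0071943$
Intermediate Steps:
$m{\left(Q \right)} = - \frac{Q^{2}}{9}$ ($m{\left(Q \right)} = - \frac{Q Q}{9} = - \frac{Q^{2}}{9}$)
$\frac{m{\left(23 \right)}}{t} = \frac{\left(- \frac{1}{9}\right) 23^{2}}{-8170} = \left(- \frac{1}{9}\right) 529 \left(- \frac{1}{8170}\right) = \left(- \frac{529}{9}\right) \left(- \frac{1}{8170}\right) = \frac{529}{73530}$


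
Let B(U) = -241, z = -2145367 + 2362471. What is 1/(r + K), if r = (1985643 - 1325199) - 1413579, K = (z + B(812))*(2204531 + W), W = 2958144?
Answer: 1/1119592435390 ≈ 8.9318e-13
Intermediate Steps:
z = 217104
K = 1119593188525 (K = (217104 - 241)*(2204531 + 2958144) = 216863*5162675 = 1119593188525)
r = -753135 (r = 660444 - 1413579 = -753135)
1/(r + K) = 1/(-753135 + 1119593188525) = 1/1119592435390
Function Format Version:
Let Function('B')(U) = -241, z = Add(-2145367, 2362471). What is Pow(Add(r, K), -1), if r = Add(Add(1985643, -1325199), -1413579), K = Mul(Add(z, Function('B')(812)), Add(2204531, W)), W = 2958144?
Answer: Rational(1, 1119592435390) ≈ 8.9318e-13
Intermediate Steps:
z = 217104
K = 1119593188525 (K = Mul(Add(217104, -241), Add(2204531, 2958144)) = Mul(216863, 5162675) = 1119593188525)
r = -753135 (r = Add(660444, -1413579) = -753135)
Pow(Add(r, K), -1) = Pow(Add(-753135, 1119593188525), -1) = Pow(1119592435390, -1) = Rational(1, 1119592435390)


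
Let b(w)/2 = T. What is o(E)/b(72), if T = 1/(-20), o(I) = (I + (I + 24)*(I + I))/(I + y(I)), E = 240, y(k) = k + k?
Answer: -5290/3 ≈ -1763.3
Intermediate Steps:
y(k) = 2*k
o(I) = (I + 2*I*(24 + I))/(3*I) (o(I) = (I + (I + 24)*(I + I))/(I + 2*I) = (I + (24 + I)*(2*I))/((3*I)) = (I + 2*I*(24 + I))*(1/(3*I)) = (I + 2*I*(24 + I))/(3*I))
T = -1/20 ≈ -0.050000
b(w) = -⅒ (b(w) = 2*(-1/20) = -⅒)
o(E)/b(72) = (49/3 + (⅔)*240)/(-⅒) = (49/3 + 160)*(-10) = (529/3)*(-10) = -5290/3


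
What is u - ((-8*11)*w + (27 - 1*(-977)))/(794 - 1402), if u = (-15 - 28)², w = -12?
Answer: 281563/152 ≈ 1852.4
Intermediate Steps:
u = 1849 (u = (-43)² = 1849)
u - ((-8*11)*w + (27 - 1*(-977)))/(794 - 1402) = 1849 - (-8*11*(-12) + (27 - 1*(-977)))/(794 - 1402) = 1849 - (-88*(-12) + (27 + 977))/(-608) = 1849 - (1056 + 1004)*(-1)/608 = 1849 - 2060*(-1)/608 = 1849 - 1*(-515/152) = 1849 + 515/152 = 281563/152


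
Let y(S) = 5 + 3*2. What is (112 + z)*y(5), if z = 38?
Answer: 1650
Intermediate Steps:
y(S) = 11 (y(S) = 5 + 6 = 11)
(112 + z)*y(5) = (112 + 38)*11 = 150*11 = 1650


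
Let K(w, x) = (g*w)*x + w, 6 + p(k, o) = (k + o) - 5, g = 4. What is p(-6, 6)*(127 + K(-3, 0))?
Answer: -1364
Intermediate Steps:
p(k, o) = -11 + k + o (p(k, o) = -6 + ((k + o) - 5) = -6 + (-5 + k + o) = -11 + k + o)
K(w, x) = w + 4*w*x (K(w, x) = (4*w)*x + w = 4*w*x + w = w + 4*w*x)
p(-6, 6)*(127 + K(-3, 0)) = (-11 - 6 + 6)*(127 - 3*(1 + 4*0)) = -11*(127 - 3*(1 + 0)) = -11*(127 - 3*1) = -11*(127 - 3) = -11*124 = -1364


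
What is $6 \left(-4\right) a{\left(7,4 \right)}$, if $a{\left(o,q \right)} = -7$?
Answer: $168$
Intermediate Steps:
$6 \left(-4\right) a{\left(7,4 \right)} = 6 \left(-4\right) \left(-7\right) = \left(-24\right) \left(-7\right) = 168$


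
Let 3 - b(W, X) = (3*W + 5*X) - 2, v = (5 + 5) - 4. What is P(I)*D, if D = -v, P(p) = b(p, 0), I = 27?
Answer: 456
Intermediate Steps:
v = 6 (v = 10 - 4 = 6)
b(W, X) = 5 - 5*X - 3*W (b(W, X) = 3 - ((3*W + 5*X) - 2) = 3 - (-2 + 3*W + 5*X) = 3 + (2 - 5*X - 3*W) = 5 - 5*X - 3*W)
P(p) = 5 - 3*p (P(p) = 5 - 5*0 - 3*p = 5 + 0 - 3*p = 5 - 3*p)
D = -6 (D = -1*6 = -6)
P(I)*D = (5 - 3*27)*(-6) = (5 - 81)*(-6) = -76*(-6) = 456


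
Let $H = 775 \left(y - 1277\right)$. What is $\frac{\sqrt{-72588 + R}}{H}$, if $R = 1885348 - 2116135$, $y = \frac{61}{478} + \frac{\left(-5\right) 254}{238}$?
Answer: $- \frac{56882 i \sqrt{12135}}{11304860675} \approx - 0.00055428 i$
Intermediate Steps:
$y = - \frac{296271}{56882}$ ($y = 61 \cdot \frac{1}{478} - \frac{635}{119} = \frac{61}{478} - \frac{635}{119} = - \frac{296271}{56882} \approx -5.2085$)
$R = -230787$
$H = - \frac{56524303375}{56882}$ ($H = 775 \left(- \frac{296271}{56882} - 1277\right) = 775 \left(- \frac{72934585}{56882}\right) = - \frac{56524303375}{56882} \approx -9.9371 \cdot 10^{5}$)
$\frac{\sqrt{-72588 + R}}{H} = \frac{\sqrt{-72588 - 230787}}{- \frac{56524303375}{56882}} = \sqrt{-303375} \left(- \frac{56882}{56524303375}\right) = 5 i \sqrt{12135} \left(- \frac{56882}{56524303375}\right) = - \frac{56882 i \sqrt{12135}}{11304860675}$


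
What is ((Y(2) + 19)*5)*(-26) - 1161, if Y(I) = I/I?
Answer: -3761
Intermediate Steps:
Y(I) = 1
((Y(2) + 19)*5)*(-26) - 1161 = ((1 + 19)*5)*(-26) - 1161 = (20*5)*(-26) - 1161 = 100*(-26) - 1161 = -2600 - 1161 = -3761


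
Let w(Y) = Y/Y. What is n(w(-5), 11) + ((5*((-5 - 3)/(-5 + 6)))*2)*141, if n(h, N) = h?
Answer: -11279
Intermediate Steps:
w(Y) = 1
n(w(-5), 11) + ((5*((-5 - 3)/(-5 + 6)))*2)*141 = 1 + ((5*((-5 - 3)/(-5 + 6)))*2)*141 = 1 + ((5*(-8/1))*2)*141 = 1 + ((5*(-8*1))*2)*141 = 1 + ((5*(-8))*2)*141 = 1 - 40*2*141 = 1 - 80*141 = 1 - 11280 = -11279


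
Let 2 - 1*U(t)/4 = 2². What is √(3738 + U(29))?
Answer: √3730 ≈ 61.074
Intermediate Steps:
U(t) = -8 (U(t) = 8 - 4*2² = 8 - 4*4 = 8 - 16 = -8)
√(3738 + U(29)) = √(3738 - 8) = √3730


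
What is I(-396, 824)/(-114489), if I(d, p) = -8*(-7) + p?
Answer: -880/114489 ≈ -0.0076863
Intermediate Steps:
I(d, p) = 56 + p
I(-396, 824)/(-114489) = (56 + 824)/(-114489) = 880*(-1/114489) = -880/114489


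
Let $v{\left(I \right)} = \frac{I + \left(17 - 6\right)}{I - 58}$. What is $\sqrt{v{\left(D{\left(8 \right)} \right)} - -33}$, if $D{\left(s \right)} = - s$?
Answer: $\frac{5 \sqrt{638}}{22} \approx 5.7406$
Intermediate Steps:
$v{\left(I \right)} = \frac{11 + I}{-58 + I}$ ($v{\left(I \right)} = \frac{I + \left(17 - 6\right)}{-58 + I} = \frac{I + 11}{-58 + I} = \frac{11 + I}{-58 + I}$)
$\sqrt{v{\left(D{\left(8 \right)} \right)} - -33} = \sqrt{\frac{11 - 8}{-58 - 8} - -33} = \sqrt{\frac{11 - 8}{-58 - 8} + \left(-23 + 56\right)} = \sqrt{\frac{1}{-66} \cdot 3 + 33} = \sqrt{\left(- \frac{1}{66}\right) 3 + 33} = \sqrt{- \frac{1}{22} + 33} = \sqrt{\frac{725}{22}} = \frac{5 \sqrt{638}}{22}$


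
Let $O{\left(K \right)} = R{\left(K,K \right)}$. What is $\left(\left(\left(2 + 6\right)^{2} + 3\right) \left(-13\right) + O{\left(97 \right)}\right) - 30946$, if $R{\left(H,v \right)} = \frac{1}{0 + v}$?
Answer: $- \frac{3086248}{97} \approx -31817.0$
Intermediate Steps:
$R{\left(H,v \right)} = \frac{1}{v}$
$O{\left(K \right)} = \frac{1}{K}$
$\left(\left(\left(2 + 6\right)^{2} + 3\right) \left(-13\right) + O{\left(97 \right)}\right) - 30946 = \left(\left(\left(2 + 6\right)^{2} + 3\right) \left(-13\right) + \frac{1}{97}\right) - 30946 = \left(\left(8^{2} + 3\right) \left(-13\right) + \frac{1}{97}\right) - 30946 = \left(\left(64 + 3\right) \left(-13\right) + \frac{1}{97}\right) - 30946 = \left(67 \left(-13\right) + \frac{1}{97}\right) - 30946 = \left(-871 + \frac{1}{97}\right) - 30946 = - \frac{84486}{97} - 30946 = - \frac{3086248}{97}$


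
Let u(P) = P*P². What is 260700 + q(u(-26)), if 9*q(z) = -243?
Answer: 260673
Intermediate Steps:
u(P) = P³
q(z) = -27 (q(z) = (⅑)*(-243) = -27)
260700 + q(u(-26)) = 260700 - 27 = 260673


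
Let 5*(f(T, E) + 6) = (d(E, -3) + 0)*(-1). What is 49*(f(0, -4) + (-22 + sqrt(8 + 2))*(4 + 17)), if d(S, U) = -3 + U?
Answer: -114366/5 + 1029*sqrt(10) ≈ -19619.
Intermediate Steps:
f(T, E) = -24/5 (f(T, E) = -6 + (((-3 - 3) + 0)*(-1))/5 = -6 + ((-6 + 0)*(-1))/5 = -6 + (-6*(-1))/5 = -6 + (1/5)*6 = -6 + 6/5 = -24/5)
49*(f(0, -4) + (-22 + sqrt(8 + 2))*(4 + 17)) = 49*(-24/5 + (-22 + sqrt(8 + 2))*(4 + 17)) = 49*(-24/5 + (-22 + sqrt(10))*21) = 49*(-24/5 + (-462 + 21*sqrt(10))) = 49*(-2334/5 + 21*sqrt(10)) = -114366/5 + 1029*sqrt(10)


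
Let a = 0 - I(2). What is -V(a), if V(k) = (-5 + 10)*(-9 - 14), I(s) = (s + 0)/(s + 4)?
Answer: 115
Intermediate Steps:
I(s) = s/(4 + s)
a = -⅓ (a = 0 - 2/(4 + 2) = 0 - 2/6 = 0 - 1*⅓ = 0 - ⅓ = -⅓ ≈ -0.33333)
V(k) = -115 (V(k) = 5*(-23) = -115)
-V(a) = -1*(-115) = 115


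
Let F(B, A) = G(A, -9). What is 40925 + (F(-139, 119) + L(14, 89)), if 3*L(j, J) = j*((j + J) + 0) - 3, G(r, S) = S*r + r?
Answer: 121358/3 ≈ 40453.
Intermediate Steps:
G(r, S) = r + S*r
F(B, A) = -8*A (F(B, A) = A*(1 - 9) = A*(-8) = -8*A)
L(j, J) = -1 + j*(J + j)/3 (L(j, J) = (j*((j + J) + 0) - 3)/3 = (j*((J + j) + 0) - 3)/3 = (j*(J + j) - 3)/3 = (-3 + j*(J + j))/3 = -1 + j*(J + j)/3)
40925 + (F(-139, 119) + L(14, 89)) = 40925 + (-8*119 + (-1 + (1/3)*14**2 + (1/3)*89*14)) = 40925 + (-952 + (-1 + (1/3)*196 + 1246/3)) = 40925 + (-952 + (-1 + 196/3 + 1246/3)) = 40925 + (-952 + 1439/3) = 40925 - 1417/3 = 121358/3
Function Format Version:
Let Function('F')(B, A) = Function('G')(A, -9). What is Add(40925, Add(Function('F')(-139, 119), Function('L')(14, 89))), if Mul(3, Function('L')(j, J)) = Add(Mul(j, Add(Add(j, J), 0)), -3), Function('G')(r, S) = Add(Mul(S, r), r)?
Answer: Rational(121358, 3) ≈ 40453.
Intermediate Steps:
Function('G')(r, S) = Add(r, Mul(S, r))
Function('F')(B, A) = Mul(-8, A) (Function('F')(B, A) = Mul(A, Add(1, -9)) = Mul(A, -8) = Mul(-8, A))
Function('L')(j, J) = Add(-1, Mul(Rational(1, 3), j, Add(J, j))) (Function('L')(j, J) = Mul(Rational(1, 3), Add(Mul(j, Add(Add(j, J), 0)), -3)) = Mul(Rational(1, 3), Add(Mul(j, Add(Add(J, j), 0)), -3)) = Mul(Rational(1, 3), Add(Mul(j, Add(J, j)), -3)) = Mul(Rational(1, 3), Add(-3, Mul(j, Add(J, j)))) = Add(-1, Mul(Rational(1, 3), j, Add(J, j))))
Add(40925, Add(Function('F')(-139, 119), Function('L')(14, 89))) = Add(40925, Add(Mul(-8, 119), Add(-1, Mul(Rational(1, 3), Pow(14, 2)), Mul(Rational(1, 3), 89, 14)))) = Add(40925, Add(-952, Add(-1, Mul(Rational(1, 3), 196), Rational(1246, 3)))) = Add(40925, Add(-952, Add(-1, Rational(196, 3), Rational(1246, 3)))) = Add(40925, Add(-952, Rational(1439, 3))) = Add(40925, Rational(-1417, 3)) = Rational(121358, 3)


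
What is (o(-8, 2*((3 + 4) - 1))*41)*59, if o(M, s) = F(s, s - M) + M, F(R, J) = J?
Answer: 29028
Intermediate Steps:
o(M, s) = s (o(M, s) = (s - M) + M = s)
(o(-8, 2*((3 + 4) - 1))*41)*59 = ((2*((3 + 4) - 1))*41)*59 = ((2*(7 - 1))*41)*59 = ((2*6)*41)*59 = (12*41)*59 = 492*59 = 29028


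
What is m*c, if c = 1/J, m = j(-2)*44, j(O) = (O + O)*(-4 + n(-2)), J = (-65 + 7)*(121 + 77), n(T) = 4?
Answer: 0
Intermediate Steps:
J = -11484 (J = -58*198 = -11484)
j(O) = 0 (j(O) = (O + O)*(-4 + 4) = (2*O)*0 = 0)
m = 0 (m = 0*44 = 0)
c = -1/11484 (c = 1/(-11484) = -1/11484 ≈ -8.7078e-5)
m*c = 0*(-1/11484) = 0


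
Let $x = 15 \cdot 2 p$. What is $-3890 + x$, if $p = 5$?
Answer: $-3740$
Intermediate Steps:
$x = 150$ ($x = 15 \cdot 2 \cdot 5 = 30 \cdot 5 = 150$)
$-3890 + x = -3890 + 150 = -3740$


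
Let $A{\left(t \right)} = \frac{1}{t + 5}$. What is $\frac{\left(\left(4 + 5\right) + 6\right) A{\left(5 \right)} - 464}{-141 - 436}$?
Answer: $\frac{925}{1154} \approx 0.80156$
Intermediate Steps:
$A{\left(t \right)} = \frac{1}{5 + t}$
$\frac{\left(\left(4 + 5\right) + 6\right) A{\left(5 \right)} - 464}{-141 - 436} = \frac{\frac{\left(4 + 5\right) + 6}{5 + 5} - 464}{-141 - 436} = \frac{\frac{9 + 6}{10} - 464}{-577} = \left(15 \cdot \frac{1}{10} - 464\right) \left(- \frac{1}{577}\right) = \left(\frac{3}{2} - 464\right) \left(- \frac{1}{577}\right) = \left(- \frac{925}{2}\right) \left(- \frac{1}{577}\right) = \frac{925}{1154}$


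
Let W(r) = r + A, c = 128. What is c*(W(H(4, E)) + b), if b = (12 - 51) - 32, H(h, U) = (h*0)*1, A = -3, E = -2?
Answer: -9472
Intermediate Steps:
H(h, U) = 0 (H(h, U) = 0*1 = 0)
W(r) = -3 + r (W(r) = r - 3 = -3 + r)
b = -71 (b = -39 - 32 = -71)
c*(W(H(4, E)) + b) = 128*((-3 + 0) - 71) = 128*(-3 - 71) = 128*(-74) = -9472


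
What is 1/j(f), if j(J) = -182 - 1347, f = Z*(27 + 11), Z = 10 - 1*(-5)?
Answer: -1/1529 ≈ -0.00065402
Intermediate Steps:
Z = 15 (Z = 10 + 5 = 15)
f = 570 (f = 15*(27 + 11) = 15*38 = 570)
j(J) = -1529
1/j(f) = 1/(-1529) = -1/1529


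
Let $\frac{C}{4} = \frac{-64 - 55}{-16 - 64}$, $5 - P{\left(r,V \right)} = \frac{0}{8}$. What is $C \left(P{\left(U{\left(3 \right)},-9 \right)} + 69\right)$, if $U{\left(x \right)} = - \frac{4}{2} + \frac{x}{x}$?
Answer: $\frac{4403}{10} \approx 440.3$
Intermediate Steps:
$U{\left(x \right)} = -1$ ($U{\left(x \right)} = \left(-4\right) \frac{1}{2} + 1 = -2 + 1 = -1$)
$P{\left(r,V \right)} = 5$ ($P{\left(r,V \right)} = 5 - \frac{0}{8} = 5 - 0 \cdot \frac{1}{8} = 5 - 0 = 5 + 0 = 5$)
$C = \frac{119}{20}$ ($C = 4 \frac{-64 - 55}{-16 - 64} = 4 \left(- \frac{119}{-80}\right) = 4 \left(\left(-119\right) \left(- \frac{1}{80}\right)\right) = 4 \cdot \frac{119}{80} = \frac{119}{20} \approx 5.95$)
$C \left(P{\left(U{\left(3 \right)},-9 \right)} + 69\right) = \frac{119 \left(5 + 69\right)}{20} = \frac{119}{20} \cdot 74 = \frac{4403}{10}$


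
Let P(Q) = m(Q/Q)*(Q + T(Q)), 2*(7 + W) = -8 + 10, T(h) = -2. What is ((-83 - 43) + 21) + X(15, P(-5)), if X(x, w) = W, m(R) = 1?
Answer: -111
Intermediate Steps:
W = -6 (W = -7 + (-8 + 10)/2 = -7 + (1/2)*2 = -7 + 1 = -6)
P(Q) = -2 + Q (P(Q) = 1*(Q - 2) = 1*(-2 + Q) = -2 + Q)
X(x, w) = -6
((-83 - 43) + 21) + X(15, P(-5)) = ((-83 - 43) + 21) - 6 = (-126 + 21) - 6 = -105 - 6 = -111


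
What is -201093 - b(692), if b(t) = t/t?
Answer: -201094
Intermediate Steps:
b(t) = 1
-201093 - b(692) = -201093 - 1*1 = -201093 - 1 = -201094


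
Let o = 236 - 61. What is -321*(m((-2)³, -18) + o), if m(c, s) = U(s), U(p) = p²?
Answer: -160179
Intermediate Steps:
m(c, s) = s²
o = 175
-321*(m((-2)³, -18) + o) = -321*((-18)² + 175) = -321*(324 + 175) = -321*499 = -160179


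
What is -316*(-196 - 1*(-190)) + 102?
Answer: 1998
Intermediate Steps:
-316*(-196 - 1*(-190)) + 102 = -316*(-196 + 190) + 102 = -316*(-6) + 102 = 1896 + 102 = 1998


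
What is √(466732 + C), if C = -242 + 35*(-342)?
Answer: 2*√113630 ≈ 674.18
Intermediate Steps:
C = -12212 (C = -242 - 11970 = -12212)
√(466732 + C) = √(466732 - 12212) = √454520 = 2*√113630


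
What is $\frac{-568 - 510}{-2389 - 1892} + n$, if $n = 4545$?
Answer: $\frac{19458223}{4281} \approx 4545.3$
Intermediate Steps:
$\frac{-568 - 510}{-2389 - 1892} + n = \frac{-568 - 510}{-2389 - 1892} + 4545 = - \frac{1078}{-4281} + 4545 = \left(-1078\right) \left(- \frac{1}{4281}\right) + 4545 = \frac{1078}{4281} + 4545 = \frac{19458223}{4281}$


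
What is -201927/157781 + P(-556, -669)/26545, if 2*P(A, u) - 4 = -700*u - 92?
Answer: 31577326571/4188296645 ≈ 7.5394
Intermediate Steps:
P(A, u) = -44 - 350*u (P(A, u) = 2 + (-700*u - 92)/2 = 2 + (-92 - 700*u)/2 = 2 + (-46 - 350*u) = -44 - 350*u)
-201927/157781 + P(-556, -669)/26545 = -201927/157781 + (-44 - 350*(-669))/26545 = -201927*1/157781 + (-44 + 234150)*(1/26545) = -201927/157781 + 234106*(1/26545) = -201927/157781 + 234106/26545 = 31577326571/4188296645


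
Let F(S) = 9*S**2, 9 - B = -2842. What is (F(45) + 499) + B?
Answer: 21575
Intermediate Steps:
B = 2851 (B = 9 - 1*(-2842) = 9 + 2842 = 2851)
(F(45) + 499) + B = (9*45**2 + 499) + 2851 = (9*2025 + 499) + 2851 = (18225 + 499) + 2851 = 18724 + 2851 = 21575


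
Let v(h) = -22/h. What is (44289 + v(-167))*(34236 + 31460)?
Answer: 485906339360/167 ≈ 2.9096e+9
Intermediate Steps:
(44289 + v(-167))*(34236 + 31460) = (44289 - 22/(-167))*(34236 + 31460) = (44289 - 22*(-1/167))*65696 = (44289 + 22/167)*65696 = (7396285/167)*65696 = 485906339360/167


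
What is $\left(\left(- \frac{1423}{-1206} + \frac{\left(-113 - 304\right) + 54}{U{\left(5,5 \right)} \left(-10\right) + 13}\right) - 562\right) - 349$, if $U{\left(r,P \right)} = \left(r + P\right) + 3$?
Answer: $- \frac{14215517}{15678} \approx -906.72$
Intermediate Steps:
$U{\left(r,P \right)} = 3 + P + r$ ($U{\left(r,P \right)} = \left(P + r\right) + 3 = 3 + P + r$)
$\left(\left(- \frac{1423}{-1206} + \frac{\left(-113 - 304\right) + 54}{U{\left(5,5 \right)} \left(-10\right) + 13}\right) - 562\right) - 349 = \left(\left(- \frac{1423}{-1206} + \frac{\left(-113 - 304\right) + 54}{\left(3 + 5 + 5\right) \left(-10\right) + 13}\right) - 562\right) - 349 = \left(\left(\left(-1423\right) \left(- \frac{1}{1206}\right) + \frac{-417 + 54}{13 \left(-10\right) + 13}\right) - 562\right) - 349 = \left(\left(\frac{1423}{1206} - \frac{363}{-130 + 13}\right) - 562\right) - 349 = \left(\left(\frac{1423}{1206} - \frac{363}{-117}\right) - 562\right) - 349 = \left(\left(\frac{1423}{1206} - - \frac{121}{39}\right) - 562\right) - 349 = \left(\left(\frac{1423}{1206} + \frac{121}{39}\right) - 562\right) - 349 = \left(\frac{67141}{15678} - 562\right) - 349 = - \frac{8743895}{15678} - 349 = - \frac{14215517}{15678}$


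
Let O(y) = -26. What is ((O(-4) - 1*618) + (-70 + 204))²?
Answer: 260100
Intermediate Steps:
((O(-4) - 1*618) + (-70 + 204))² = ((-26 - 1*618) + (-70 + 204))² = ((-26 - 618) + 134)² = (-644 + 134)² = (-510)² = 260100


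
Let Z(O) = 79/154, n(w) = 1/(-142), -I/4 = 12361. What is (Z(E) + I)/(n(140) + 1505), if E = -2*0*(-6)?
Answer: -540615087/16455593 ≈ -32.853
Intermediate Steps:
I = -49444 (I = -4*12361 = -49444)
n(w) = -1/142
E = 0 (E = 0*(-6) = 0)
Z(O) = 79/154 (Z(O) = 79*(1/154) = 79/154)
(Z(E) + I)/(n(140) + 1505) = (79/154 - 49444)/(-1/142 + 1505) = -7614297/(154*213709/142) = -7614297/154*142/213709 = -540615087/16455593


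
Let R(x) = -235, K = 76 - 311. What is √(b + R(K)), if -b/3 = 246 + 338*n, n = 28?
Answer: I*√29365 ≈ 171.36*I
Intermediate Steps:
K = -235
b = -29130 (b = -3*(246 + 338*28) = -3*(246 + 9464) = -3*9710 = -29130)
√(b + R(K)) = √(-29130 - 235) = √(-29365) = I*√29365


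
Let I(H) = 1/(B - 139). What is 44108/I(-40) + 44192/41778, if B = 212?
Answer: 67260178972/20889 ≈ 3.2199e+6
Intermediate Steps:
I(H) = 1/73 (I(H) = 1/(212 - 139) = 1/73)
44108/I(-40) + 44192/41778 = 44108/(1/73) + 44192/41778 = 44108*73 + 44192*(1/41778) = 3219884 + 22096/20889 = 67260178972/20889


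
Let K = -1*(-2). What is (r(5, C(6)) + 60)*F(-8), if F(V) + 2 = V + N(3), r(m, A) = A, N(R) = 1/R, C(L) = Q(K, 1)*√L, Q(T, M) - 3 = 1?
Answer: -580 - 116*√6/3 ≈ -674.71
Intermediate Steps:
K = 2
Q(T, M) = 4 (Q(T, M) = 3 + 1 = 4)
C(L) = 4*√L
N(R) = 1/R
F(V) = -5/3 + V (F(V) = -2 + (V + 1/3) = -2 + (V + ⅓) = -2 + (⅓ + V) = -5/3 + V)
(r(5, C(6)) + 60)*F(-8) = (4*√6 + 60)*(-5/3 - 8) = (60 + 4*√6)*(-29/3) = -580 - 116*√6/3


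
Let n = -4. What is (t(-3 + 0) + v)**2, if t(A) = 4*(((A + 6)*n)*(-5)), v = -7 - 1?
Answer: 53824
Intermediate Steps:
v = -8
t(A) = 480 + 80*A (t(A) = 4*(((A + 6)*(-4))*(-5)) = 4*(((6 + A)*(-4))*(-5)) = 4*((-24 - 4*A)*(-5)) = 4*(120 + 20*A) = 480 + 80*A)
(t(-3 + 0) + v)**2 = ((480 + 80*(-3 + 0)) - 8)**2 = ((480 + 80*(-3)) - 8)**2 = ((480 - 240) - 8)**2 = (240 - 8)**2 = 232**2 = 53824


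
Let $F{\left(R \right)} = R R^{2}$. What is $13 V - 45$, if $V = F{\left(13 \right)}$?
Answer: $28516$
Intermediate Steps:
$F{\left(R \right)} = R^{3}$
$V = 2197$ ($V = 13^{3} = 2197$)
$13 V - 45 = 13 \cdot 2197 - 45 = 28561 - 45 = 28516$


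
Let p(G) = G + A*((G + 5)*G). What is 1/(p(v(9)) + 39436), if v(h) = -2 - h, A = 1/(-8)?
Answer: 4/157667 ≈ 2.5370e-5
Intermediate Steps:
A = -⅛ ≈ -0.12500
p(G) = G - G*(5 + G)/8 (p(G) = G - (G + 5)*G/8 = G - (5 + G)*G/8 = G - G*(5 + G)/8)
1/(p(v(9)) + 39436) = 1/((-2 - 1*9)*(3 - (-2 - 1*9))/8 + 39436) = 1/((-2 - 9)*(3 - (-2 - 9))/8 + 39436) = 1/((⅛)*(-11)*(3 - 1*(-11)) + 39436) = 1/((⅛)*(-11)*(3 + 11) + 39436) = 1/((⅛)*(-11)*14 + 39436) = 1/(-77/4 + 39436) = 1/(157667/4) = 4/157667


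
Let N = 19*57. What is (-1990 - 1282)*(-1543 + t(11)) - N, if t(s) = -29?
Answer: 5142501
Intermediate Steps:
N = 1083
(-1990 - 1282)*(-1543 + t(11)) - N = (-1990 - 1282)*(-1543 - 29) - 1*1083 = -3272*(-1572) - 1083 = 5143584 - 1083 = 5142501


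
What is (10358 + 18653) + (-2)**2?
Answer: 29015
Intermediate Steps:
(10358 + 18653) + (-2)**2 = 29011 + 4 = 29015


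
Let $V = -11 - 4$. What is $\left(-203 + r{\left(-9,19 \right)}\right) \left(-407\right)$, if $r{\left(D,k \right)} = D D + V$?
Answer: $55759$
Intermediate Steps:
$V = -15$
$r{\left(D,k \right)} = -15 + D^{2}$ ($r{\left(D,k \right)} = D D - 15 = D^{2} - 15 = -15 + D^{2}$)
$\left(-203 + r{\left(-9,19 \right)}\right) \left(-407\right) = \left(-203 - \left(15 - \left(-9\right)^{2}\right)\right) \left(-407\right) = \left(-203 + \left(-15 + 81\right)\right) \left(-407\right) = \left(-203 + 66\right) \left(-407\right) = \left(-137\right) \left(-407\right) = 55759$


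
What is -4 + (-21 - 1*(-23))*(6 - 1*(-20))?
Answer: 48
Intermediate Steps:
-4 + (-21 - 1*(-23))*(6 - 1*(-20)) = -4 + (-21 + 23)*(6 + 20) = -4 + 2*26 = -4 + 52 = 48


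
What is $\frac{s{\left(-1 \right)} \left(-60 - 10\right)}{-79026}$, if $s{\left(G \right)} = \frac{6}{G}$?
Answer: $- \frac{70}{13171} \approx -0.0053147$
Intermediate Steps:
$\frac{s{\left(-1 \right)} \left(-60 - 10\right)}{-79026} = \frac{\frac{6}{-1} \left(-60 - 10\right)}{-79026} = 6 \left(-1\right) \left(-70\right) \left(- \frac{1}{79026}\right) = \left(-6\right) \left(-70\right) \left(- \frac{1}{79026}\right) = 420 \left(- \frac{1}{79026}\right) = - \frac{70}{13171}$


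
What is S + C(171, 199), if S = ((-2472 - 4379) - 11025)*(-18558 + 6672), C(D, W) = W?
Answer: 212474335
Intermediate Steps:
S = 212474136 (S = (-6851 - 11025)*(-11886) = -17876*(-11886) = 212474136)
S + C(171, 199) = 212474136 + 199 = 212474335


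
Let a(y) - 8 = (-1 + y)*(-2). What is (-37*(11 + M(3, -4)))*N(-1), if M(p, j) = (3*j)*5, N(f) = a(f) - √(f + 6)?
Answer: 21756 - 1813*√5 ≈ 17702.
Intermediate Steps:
a(y) = 10 - 2*y (a(y) = 8 + (-1 + y)*(-2) = 8 + (2 - 2*y) = 10 - 2*y)
N(f) = 10 - √(6 + f) - 2*f (N(f) = (10 - 2*f) - √(f + 6) = (10 - 2*f) - √(6 + f) = 10 - √(6 + f) - 2*f)
M(p, j) = 15*j
(-37*(11 + M(3, -4)))*N(-1) = (-37*(11 + 15*(-4)))*(10 - √(6 - 1) - 2*(-1)) = (-37*(11 - 60))*(10 - √5 + 2) = (-37*(-49))*(12 - √5) = 1813*(12 - √5) = 21756 - 1813*√5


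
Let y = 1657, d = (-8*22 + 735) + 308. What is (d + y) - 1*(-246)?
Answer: 2770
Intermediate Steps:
d = 867 (d = (-176 + 735) + 308 = 559 + 308 = 867)
(d + y) - 1*(-246) = (867 + 1657) - 1*(-246) = 2524 + 246 = 2770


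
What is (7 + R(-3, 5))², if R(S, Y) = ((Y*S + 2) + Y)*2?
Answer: 81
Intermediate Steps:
R(S, Y) = 4 + 2*Y + 2*S*Y (R(S, Y) = ((S*Y + 2) + Y)*2 = ((2 + S*Y) + Y)*2 = (2 + Y + S*Y)*2 = 4 + 2*Y + 2*S*Y)
(7 + R(-3, 5))² = (7 + (4 + 2*5 + 2*(-3)*5))² = (7 + (4 + 10 - 30))² = (7 - 16)² = (-9)² = 81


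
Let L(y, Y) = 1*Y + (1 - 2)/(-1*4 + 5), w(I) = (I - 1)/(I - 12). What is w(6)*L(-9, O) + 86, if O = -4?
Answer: 541/6 ≈ 90.167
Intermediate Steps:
w(I) = (-1 + I)/(-12 + I)
L(y, Y) = -1 + Y (L(y, Y) = Y - 1/(-4 + 5) = Y - 1/1 = Y - 1*1 = Y - 1 = -1 + Y)
w(6)*L(-9, O) + 86 = ((-1 + 6)/(-12 + 6))*(-1 - 4) + 86 = (5/(-6))*(-5) + 86 = -⅙*5*(-5) + 86 = -⅚*(-5) + 86 = 25/6 + 86 = 541/6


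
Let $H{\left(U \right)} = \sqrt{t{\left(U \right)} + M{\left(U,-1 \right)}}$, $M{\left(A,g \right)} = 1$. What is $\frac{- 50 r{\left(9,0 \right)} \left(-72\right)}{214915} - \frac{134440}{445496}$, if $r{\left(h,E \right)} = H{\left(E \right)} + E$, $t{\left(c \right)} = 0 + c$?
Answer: $- \frac{682234675}{2393594321} \approx -0.28503$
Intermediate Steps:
$t{\left(c \right)} = c$
$H{\left(U \right)} = \sqrt{1 + U}$ ($H{\left(U \right)} = \sqrt{U + 1} = \sqrt{1 + U}$)
$r{\left(h,E \right)} = E + \sqrt{1 + E}$ ($r{\left(h,E \right)} = \sqrt{1 + E} + E = E + \sqrt{1 + E}$)
$\frac{- 50 r{\left(9,0 \right)} \left(-72\right)}{214915} - \frac{134440}{445496} = \frac{- 50 \left(0 + \sqrt{1 + 0}\right) \left(-72\right)}{214915} - \frac{134440}{445496} = - 50 \left(0 + \sqrt{1}\right) \left(-72\right) \frac{1}{214915} - \frac{16805}{55687} = - 50 \left(0 + 1\right) \left(-72\right) \frac{1}{214915} - \frac{16805}{55687} = \left(-50\right) 1 \left(-72\right) \frac{1}{214915} - \frac{16805}{55687} = \left(-50\right) \left(-72\right) \frac{1}{214915} - \frac{16805}{55687} = 3600 \cdot \frac{1}{214915} - \frac{16805}{55687} = \frac{720}{42983} - \frac{16805}{55687} = - \frac{682234675}{2393594321}$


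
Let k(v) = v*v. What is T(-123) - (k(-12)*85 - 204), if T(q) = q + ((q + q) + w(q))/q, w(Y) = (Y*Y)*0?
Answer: -12157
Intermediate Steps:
k(v) = v**2
w(Y) = 0 (w(Y) = Y**2*0 = 0)
T(q) = 2 + q (T(q) = q + ((q + q) + 0)/q = q + (2*q + 0)/q = q + (2*q)/q = q + 2 = 2 + q)
T(-123) - (k(-12)*85 - 204) = (2 - 123) - ((-12)**2*85 - 204) = -121 - (144*85 - 204) = -121 - (12240 - 204) = -121 - 1*12036 = -121 - 12036 = -12157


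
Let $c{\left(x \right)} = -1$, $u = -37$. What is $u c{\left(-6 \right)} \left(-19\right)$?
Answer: $-703$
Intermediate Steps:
$u c{\left(-6 \right)} \left(-19\right) = \left(-37\right) \left(-1\right) \left(-19\right) = 37 \left(-19\right) = -703$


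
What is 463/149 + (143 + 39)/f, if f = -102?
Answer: 10054/7599 ≈ 1.3231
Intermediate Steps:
463/149 + (143 + 39)/f = 463/149 + (143 + 39)/(-102) = 463*(1/149) + 182*(-1/102) = 463/149 - 91/51 = 10054/7599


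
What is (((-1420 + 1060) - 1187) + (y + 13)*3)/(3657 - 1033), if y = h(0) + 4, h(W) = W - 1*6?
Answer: -757/1312 ≈ -0.57698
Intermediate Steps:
h(W) = -6 + W (h(W) = W - 6 = -6 + W)
y = -2 (y = (-6 + 0) + 4 = -6 + 4 = -2)
(((-1420 + 1060) - 1187) + (y + 13)*3)/(3657 - 1033) = (((-1420 + 1060) - 1187) + (-2 + 13)*3)/(3657 - 1033) = ((-360 - 1187) + 11*3)/2624 = (-1547 + 33)*(1/2624) = -1514*1/2624 = -757/1312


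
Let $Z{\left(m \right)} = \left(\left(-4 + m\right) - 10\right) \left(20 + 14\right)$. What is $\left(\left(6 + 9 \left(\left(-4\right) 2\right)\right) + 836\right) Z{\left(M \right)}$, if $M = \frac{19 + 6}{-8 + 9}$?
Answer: $287980$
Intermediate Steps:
$M = 25$ ($M = \frac{25}{1} = 25 \cdot 1 = 25$)
$Z{\left(m \right)} = -476 + 34 m$ ($Z{\left(m \right)} = \left(-14 + m\right) 34 = -476 + 34 m$)
$\left(\left(6 + 9 \left(\left(-4\right) 2\right)\right) + 836\right) Z{\left(M \right)} = \left(\left(6 + 9 \left(\left(-4\right) 2\right)\right) + 836\right) \left(-476 + 34 \cdot 25\right) = \left(\left(6 + 9 \left(-8\right)\right) + 836\right) \left(-476 + 850\right) = \left(\left(6 - 72\right) + 836\right) 374 = \left(-66 + 836\right) 374 = 770 \cdot 374 = 287980$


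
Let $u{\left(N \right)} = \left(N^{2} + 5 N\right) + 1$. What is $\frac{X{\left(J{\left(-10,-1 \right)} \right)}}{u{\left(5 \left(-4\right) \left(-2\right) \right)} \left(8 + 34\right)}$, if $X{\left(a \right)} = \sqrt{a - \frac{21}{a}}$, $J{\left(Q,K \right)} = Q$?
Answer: $\frac{i \sqrt{790}}{756420} \approx 3.7158 \cdot 10^{-5} i$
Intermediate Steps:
$u{\left(N \right)} = 1 + N^{2} + 5 N$
$\frac{X{\left(J{\left(-10,-1 \right)} \right)}}{u{\left(5 \left(-4\right) \left(-2\right) \right)} \left(8 + 34\right)} = \frac{\sqrt{-10 - \frac{21}{-10}}}{\left(1 + \left(5 \left(-4\right) \left(-2\right)\right)^{2} + 5 \cdot 5 \left(-4\right) \left(-2\right)\right) \left(8 + 34\right)} = \frac{\sqrt{-10 - - \frac{21}{10}}}{\left(1 + \left(\left(-20\right) \left(-2\right)\right)^{2} + 5 \left(\left(-20\right) \left(-2\right)\right)\right) 42} = \frac{\sqrt{-10 + \frac{21}{10}}}{\left(1 + 40^{2} + 5 \cdot 40\right) 42} = \frac{\sqrt{- \frac{79}{10}}}{\left(1 + 1600 + 200\right) 42} = \frac{\frac{1}{10} i \sqrt{790}}{1801 \cdot 42} = \frac{\frac{1}{10} i \sqrt{790}}{75642} = \frac{i \sqrt{790}}{10} \cdot \frac{1}{75642} = \frac{i \sqrt{790}}{756420}$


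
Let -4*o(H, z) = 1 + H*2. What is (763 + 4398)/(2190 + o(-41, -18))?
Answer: 20644/8841 ≈ 2.3350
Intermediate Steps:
o(H, z) = -¼ - H/2 (o(H, z) = -(1 + H*2)/4 = -(1 + 2*H)/4 = -¼ - H/2)
(763 + 4398)/(2190 + o(-41, -18)) = (763 + 4398)/(2190 + (-¼ - ½*(-41))) = 5161/(2190 + (-¼ + 41/2)) = 5161/(2190 + 81/4) = 5161/(8841/4) = 5161*(4/8841) = 20644/8841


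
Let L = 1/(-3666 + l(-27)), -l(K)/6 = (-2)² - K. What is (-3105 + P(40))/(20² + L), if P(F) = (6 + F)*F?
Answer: -4872780/1540799 ≈ -3.1625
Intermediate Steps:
P(F) = F*(6 + F)
l(K) = -24 + 6*K (l(K) = -6*((-2)² - K) = -6*(4 - K) = -24 + 6*K)
L = -1/3852 (L = 1/(-3666 + (-24 + 6*(-27))) = 1/(-3666 + (-24 - 162)) = 1/(-3666 - 186) = 1/(-3852) = -1/3852 ≈ -0.00025961)
(-3105 + P(40))/(20² + L) = (-3105 + 40*(6 + 40))/(20² - 1/3852) = (-3105 + 40*46)/(400 - 1/3852) = (-3105 + 1840)/(1540799/3852) = -1265*3852/1540799 = -4872780/1540799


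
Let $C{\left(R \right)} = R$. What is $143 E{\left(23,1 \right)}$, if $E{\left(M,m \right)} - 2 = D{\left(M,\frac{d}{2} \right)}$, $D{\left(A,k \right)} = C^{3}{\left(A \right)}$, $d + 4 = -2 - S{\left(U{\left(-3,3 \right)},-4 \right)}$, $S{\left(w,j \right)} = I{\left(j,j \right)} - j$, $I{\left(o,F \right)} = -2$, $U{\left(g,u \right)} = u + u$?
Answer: $1740167$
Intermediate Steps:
$U{\left(g,u \right)} = 2 u$
$S{\left(w,j \right)} = -2 - j$
$d = -8$ ($d = -4 - 4 = -8$)
$D{\left(A,k \right)} = A^{3}$
$E{\left(M,m \right)} = 2 + M^{3}$
$143 E{\left(23,1 \right)} = 143 \left(2 + 23^{3}\right) = 143 \left(2 + 12167\right) = 143 \cdot 12169 = 1740167$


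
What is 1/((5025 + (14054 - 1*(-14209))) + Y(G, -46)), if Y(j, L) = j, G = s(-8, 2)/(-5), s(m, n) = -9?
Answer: 5/166449 ≈ 3.0039e-5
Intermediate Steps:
G = 9/5 (G = -9/(-5) = -9*(-⅕) = 9/5 ≈ 1.8000)
1/((5025 + (14054 - 1*(-14209))) + Y(G, -46)) = 1/((5025 + (14054 - 1*(-14209))) + 9/5) = 1/((5025 + (14054 + 14209)) + 9/5) = 1/((5025 + 28263) + 9/5) = 1/(33288 + 9/5) = 1/(166449/5) = 5/166449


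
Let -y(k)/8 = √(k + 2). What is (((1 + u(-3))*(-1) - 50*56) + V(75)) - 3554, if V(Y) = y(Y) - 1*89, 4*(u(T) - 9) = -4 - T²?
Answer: -25799/4 - 8*√77 ≈ -6520.0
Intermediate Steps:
u(T) = 8 - T²/4 (u(T) = 9 + (-4 - T²)/4 = 9 + (-1 - T²/4) = 8 - T²/4)
y(k) = -8*√(2 + k) (y(k) = -8*√(k + 2) = -8*√(2 + k))
V(Y) = -89 - 8*√(2 + Y) (V(Y) = -8*√(2 + Y) - 1*89 = -8*√(2 + Y) - 89 = -89 - 8*√(2 + Y))
(((1 + u(-3))*(-1) - 50*56) + V(75)) - 3554 = (((1 + (8 - ¼*(-3)²))*(-1) - 50*56) + (-89 - 8*√(2 + 75))) - 3554 = (((1 + (8 - ¼*9))*(-1) - 2800) + (-89 - 8*√77)) - 3554 = (((1 + (8 - 9/4))*(-1) - 2800) + (-89 - 8*√77)) - 3554 = (((1 + 23/4)*(-1) - 2800) + (-89 - 8*√77)) - 3554 = (((27/4)*(-1) - 2800) + (-89 - 8*√77)) - 3554 = ((-27/4 - 2800) + (-89 - 8*√77)) - 3554 = (-11227/4 + (-89 - 8*√77)) - 3554 = (-11583/4 - 8*√77) - 3554 = -25799/4 - 8*√77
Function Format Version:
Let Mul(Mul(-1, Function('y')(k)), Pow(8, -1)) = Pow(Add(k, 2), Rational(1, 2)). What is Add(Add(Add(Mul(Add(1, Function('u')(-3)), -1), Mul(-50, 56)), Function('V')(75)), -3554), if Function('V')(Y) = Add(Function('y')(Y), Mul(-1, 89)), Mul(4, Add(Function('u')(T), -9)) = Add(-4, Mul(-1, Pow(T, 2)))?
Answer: Add(Rational(-25799, 4), Mul(-8, Pow(77, Rational(1, 2)))) ≈ -6520.0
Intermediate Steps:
Function('u')(T) = Add(8, Mul(Rational(-1, 4), Pow(T, 2))) (Function('u')(T) = Add(9, Mul(Rational(1, 4), Add(-4, Mul(-1, Pow(T, 2))))) = Add(9, Add(-1, Mul(Rational(-1, 4), Pow(T, 2)))) = Add(8, Mul(Rational(-1, 4), Pow(T, 2))))
Function('y')(k) = Mul(-8, Pow(Add(2, k), Rational(1, 2))) (Function('y')(k) = Mul(-8, Pow(Add(k, 2), Rational(1, 2))) = Mul(-8, Pow(Add(2, k), Rational(1, 2))))
Function('V')(Y) = Add(-89, Mul(-8, Pow(Add(2, Y), Rational(1, 2)))) (Function('V')(Y) = Add(Mul(-8, Pow(Add(2, Y), Rational(1, 2))), Mul(-1, 89)) = Add(Mul(-8, Pow(Add(2, Y), Rational(1, 2))), -89) = Add(-89, Mul(-8, Pow(Add(2, Y), Rational(1, 2)))))
Add(Add(Add(Mul(Add(1, Function('u')(-3)), -1), Mul(-50, 56)), Function('V')(75)), -3554) = Add(Add(Add(Mul(Add(1, Add(8, Mul(Rational(-1, 4), Pow(-3, 2)))), -1), Mul(-50, 56)), Add(-89, Mul(-8, Pow(Add(2, 75), Rational(1, 2))))), -3554) = Add(Add(Add(Mul(Add(1, Add(8, Mul(Rational(-1, 4), 9))), -1), -2800), Add(-89, Mul(-8, Pow(77, Rational(1, 2))))), -3554) = Add(Add(Add(Mul(Add(1, Add(8, Rational(-9, 4))), -1), -2800), Add(-89, Mul(-8, Pow(77, Rational(1, 2))))), -3554) = Add(Add(Add(Mul(Add(1, Rational(23, 4)), -1), -2800), Add(-89, Mul(-8, Pow(77, Rational(1, 2))))), -3554) = Add(Add(Add(Mul(Rational(27, 4), -1), -2800), Add(-89, Mul(-8, Pow(77, Rational(1, 2))))), -3554) = Add(Add(Add(Rational(-27, 4), -2800), Add(-89, Mul(-8, Pow(77, Rational(1, 2))))), -3554) = Add(Add(Rational(-11227, 4), Add(-89, Mul(-8, Pow(77, Rational(1, 2))))), -3554) = Add(Add(Rational(-11583, 4), Mul(-8, Pow(77, Rational(1, 2)))), -3554) = Add(Rational(-25799, 4), Mul(-8, Pow(77, Rational(1, 2))))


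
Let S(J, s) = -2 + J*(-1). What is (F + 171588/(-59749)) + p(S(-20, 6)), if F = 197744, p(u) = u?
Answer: 11815910150/59749 ≈ 1.9776e+5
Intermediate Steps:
S(J, s) = -2 - J
(F + 171588/(-59749)) + p(S(-20, 6)) = (197744 + 171588/(-59749)) + (-2 - 1*(-20)) = (197744 + 171588*(-1/59749)) + (-2 + 20) = (197744 - 171588/59749) + 18 = 11814834668/59749 + 18 = 11815910150/59749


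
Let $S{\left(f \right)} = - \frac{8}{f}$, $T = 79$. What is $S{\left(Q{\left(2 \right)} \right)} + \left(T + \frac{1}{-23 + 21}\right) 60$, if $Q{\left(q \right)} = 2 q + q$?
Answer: $\frac{14126}{3} \approx 4708.7$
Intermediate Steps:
$Q{\left(q \right)} = 3 q$
$S{\left(Q{\left(2 \right)} \right)} + \left(T + \frac{1}{-23 + 21}\right) 60 = - \frac{8}{3 \cdot 2} + \left(79 + \frac{1}{-23 + 21}\right) 60 = - \frac{8}{6} + \left(79 + \frac{1}{-2}\right) 60 = \left(-8\right) \frac{1}{6} + \left(79 - \frac{1}{2}\right) 60 = - \frac{4}{3} + \frac{157}{2} \cdot 60 = - \frac{4}{3} + 4710 = \frac{14126}{3}$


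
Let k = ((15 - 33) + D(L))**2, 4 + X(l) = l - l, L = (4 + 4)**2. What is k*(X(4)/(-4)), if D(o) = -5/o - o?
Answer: 27594009/4096 ≈ 6736.8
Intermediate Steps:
L = 64 (L = 8**2 = 64)
X(l) = -4 (X(l) = -4 + (l - l) = -4 + 0 = -4)
D(o) = -o - 5/o
k = 27594009/4096 (k = ((15 - 33) + (-1*64 - 5/64))**2 = (-18 + (-64 - 5*1/64))**2 = (-18 + (-64 - 5/64))**2 = (-18 - 4101/64)**2 = (-5253/64)**2 = 27594009/4096 ≈ 6736.8)
k*(X(4)/(-4)) = 27594009*(-4/(-4))/4096 = 27594009*(-4*(-1/4))/4096 = (27594009/4096)*1 = 27594009/4096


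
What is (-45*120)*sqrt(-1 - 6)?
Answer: -5400*I*sqrt(7) ≈ -14287.0*I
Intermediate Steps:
(-45*120)*sqrt(-1 - 6) = -5400*I*sqrt(7)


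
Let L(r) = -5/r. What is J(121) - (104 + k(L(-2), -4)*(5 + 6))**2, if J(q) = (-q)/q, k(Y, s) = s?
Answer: -3601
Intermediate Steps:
J(q) = -1
J(121) - (104 + k(L(-2), -4)*(5 + 6))**2 = -1 - (104 - 4*(5 + 6))**2 = -1 - (104 - 4*11)**2 = -1 - (104 - 44)**2 = -1 - 1*60**2 = -1 - 1*3600 = -1 - 3600 = -3601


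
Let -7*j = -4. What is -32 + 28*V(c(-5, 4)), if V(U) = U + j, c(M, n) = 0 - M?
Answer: 124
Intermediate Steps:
j = 4/7 (j = -⅐*(-4) = 4/7 ≈ 0.57143)
c(M, n) = -M
V(U) = 4/7 + U (V(U) = U + 4/7 = 4/7 + U)
-32 + 28*V(c(-5, 4)) = -32 + 28*(4/7 - 1*(-5)) = -32 + 28*(4/7 + 5) = -32 + 28*(39/7) = -32 + 156 = 124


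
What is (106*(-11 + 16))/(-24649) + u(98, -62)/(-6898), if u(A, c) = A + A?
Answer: -4243572/85014401 ≈ -0.049916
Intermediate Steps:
u(A, c) = 2*A
(106*(-11 + 16))/(-24649) + u(98, -62)/(-6898) = (106*(-11 + 16))/(-24649) + (2*98)/(-6898) = (106*5)*(-1/24649) + 196*(-1/6898) = 530*(-1/24649) - 98/3449 = -530/24649 - 98/3449 = -4243572/85014401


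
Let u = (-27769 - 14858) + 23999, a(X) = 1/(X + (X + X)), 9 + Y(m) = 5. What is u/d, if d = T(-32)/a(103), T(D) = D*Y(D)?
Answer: -4657/9888 ≈ -0.47097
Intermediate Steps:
Y(m) = -4 (Y(m) = -9 + 5 = -4)
T(D) = -4*D (T(D) = D*(-4) = -4*D)
a(X) = 1/(3*X) (a(X) = 1/(X + 2*X) = 1/(3*X))
u = -18628 (u = -42627 + 23999 = -18628)
d = 39552 (d = (-4*(-32))/(((⅓)/103)) = 128/(((⅓)*(1/103))) = 128/(1/309) = 128*309 = 39552)
u/d = -18628/39552 = -18628*1/39552 = -4657/9888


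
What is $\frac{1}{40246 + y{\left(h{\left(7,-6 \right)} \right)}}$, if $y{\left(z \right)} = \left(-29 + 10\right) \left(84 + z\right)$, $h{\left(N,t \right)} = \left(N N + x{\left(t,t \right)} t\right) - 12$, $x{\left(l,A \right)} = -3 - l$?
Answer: $\frac{1}{38289} \approx 2.6117 \cdot 10^{-5}$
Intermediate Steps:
$h{\left(N,t \right)} = -12 + N^{2} + t \left(-3 - t\right)$ ($h{\left(N,t \right)} = \left(N N + \left(-3 - t\right) t\right) - 12 = \left(N^{2} + t \left(-3 - t\right)\right) - 12 = -12 + N^{2} + t \left(-3 - t\right)$)
$y{\left(z \right)} = -1596 - 19 z$ ($y{\left(z \right)} = - 19 \left(84 + z\right) = -1596 - 19 z$)
$\frac{1}{40246 + y{\left(h{\left(7,-6 \right)} \right)}} = \frac{1}{40246 - \left(1596 + 19 \left(-12 + 7^{2} - - 6 \left(3 - 6\right)\right)\right)} = \frac{1}{40246 - \left(1596 + 19 \left(-12 + 49 - \left(-6\right) \left(-3\right)\right)\right)} = \frac{1}{40246 - \left(1596 + 19 \left(-12 + 49 - 18\right)\right)} = \frac{1}{40246 - 1957} = \frac{1}{38289}$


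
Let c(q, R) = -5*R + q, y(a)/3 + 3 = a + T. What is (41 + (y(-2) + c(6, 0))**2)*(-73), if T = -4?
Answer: -35186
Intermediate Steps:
y(a) = -21 + 3*a (y(a) = -9 + 3*(a - 4) = -9 + 3*(-4 + a) = -9 + (-12 + 3*a) = -21 + 3*a)
c(q, R) = q - 5*R
(41 + (y(-2) + c(6, 0))**2)*(-73) = (41 + ((-21 + 3*(-2)) + (6 - 5*0))**2)*(-73) = (41 + ((-21 - 6) + (6 + 0))**2)*(-73) = (41 + (-27 + 6)**2)*(-73) = (41 + (-21)**2)*(-73) = (41 + 441)*(-73) = 482*(-73) = -35186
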